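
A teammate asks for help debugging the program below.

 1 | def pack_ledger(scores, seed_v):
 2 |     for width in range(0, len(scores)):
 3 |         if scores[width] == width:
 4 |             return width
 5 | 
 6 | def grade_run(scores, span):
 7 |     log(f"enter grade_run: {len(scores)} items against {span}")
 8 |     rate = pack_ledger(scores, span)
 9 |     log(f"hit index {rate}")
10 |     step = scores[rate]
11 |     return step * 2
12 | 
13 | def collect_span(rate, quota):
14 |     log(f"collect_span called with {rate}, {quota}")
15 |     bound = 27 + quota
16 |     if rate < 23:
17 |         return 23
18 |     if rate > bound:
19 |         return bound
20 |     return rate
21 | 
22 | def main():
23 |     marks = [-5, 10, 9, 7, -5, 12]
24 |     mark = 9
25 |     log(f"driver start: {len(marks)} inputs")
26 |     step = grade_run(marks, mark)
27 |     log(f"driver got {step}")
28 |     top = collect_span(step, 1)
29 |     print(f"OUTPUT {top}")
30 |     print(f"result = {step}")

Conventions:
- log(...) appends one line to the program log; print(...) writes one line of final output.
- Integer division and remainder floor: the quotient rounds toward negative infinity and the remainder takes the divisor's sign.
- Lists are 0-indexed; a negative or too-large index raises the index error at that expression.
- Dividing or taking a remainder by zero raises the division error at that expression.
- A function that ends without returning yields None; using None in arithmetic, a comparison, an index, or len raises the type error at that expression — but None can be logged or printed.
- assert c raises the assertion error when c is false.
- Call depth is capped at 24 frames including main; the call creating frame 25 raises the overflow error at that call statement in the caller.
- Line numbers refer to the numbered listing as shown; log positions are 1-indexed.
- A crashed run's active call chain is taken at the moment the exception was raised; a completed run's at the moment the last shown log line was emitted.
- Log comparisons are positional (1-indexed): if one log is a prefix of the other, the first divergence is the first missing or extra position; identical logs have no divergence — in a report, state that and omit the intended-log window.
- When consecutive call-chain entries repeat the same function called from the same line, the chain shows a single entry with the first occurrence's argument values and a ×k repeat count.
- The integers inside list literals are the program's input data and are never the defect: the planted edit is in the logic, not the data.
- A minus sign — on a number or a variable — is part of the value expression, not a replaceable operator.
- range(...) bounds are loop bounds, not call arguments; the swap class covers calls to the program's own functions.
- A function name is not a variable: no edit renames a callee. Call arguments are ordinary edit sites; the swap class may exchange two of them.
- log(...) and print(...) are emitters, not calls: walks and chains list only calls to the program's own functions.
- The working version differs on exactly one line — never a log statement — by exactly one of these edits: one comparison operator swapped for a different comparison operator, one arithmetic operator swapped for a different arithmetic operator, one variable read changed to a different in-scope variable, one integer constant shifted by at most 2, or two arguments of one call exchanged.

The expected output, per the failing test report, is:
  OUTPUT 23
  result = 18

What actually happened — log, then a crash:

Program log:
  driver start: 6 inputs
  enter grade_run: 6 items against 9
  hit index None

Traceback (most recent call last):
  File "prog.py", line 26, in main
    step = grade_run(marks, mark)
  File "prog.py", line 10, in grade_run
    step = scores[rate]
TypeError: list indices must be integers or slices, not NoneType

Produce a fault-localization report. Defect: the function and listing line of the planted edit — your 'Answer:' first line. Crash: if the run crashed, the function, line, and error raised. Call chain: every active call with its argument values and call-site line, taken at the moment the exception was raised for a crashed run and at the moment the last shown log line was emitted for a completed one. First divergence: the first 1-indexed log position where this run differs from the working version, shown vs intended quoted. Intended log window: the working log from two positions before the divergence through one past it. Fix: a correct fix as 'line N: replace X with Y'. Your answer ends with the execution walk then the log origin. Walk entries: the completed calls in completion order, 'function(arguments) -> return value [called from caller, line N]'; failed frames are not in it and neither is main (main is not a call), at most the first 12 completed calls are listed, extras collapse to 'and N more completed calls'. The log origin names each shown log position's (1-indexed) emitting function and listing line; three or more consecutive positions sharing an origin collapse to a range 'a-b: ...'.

Answer: the defect is in pack_ledger at line 3.
Key observation: At log position 3 the runs split — shown 'hit index None', but the working version logs 'hit index 2'.
Crash: grade_run, line 10, TypeError.
Call chain: main -> grade_run([-5, 10, 9, 7, -5, 12], 9) (called at line 26).
First divergence: position 3 — shown 'hit index None', intended 'hit index 2'.
Intended log window:
  1: driver start: 6 inputs
  2: enter grade_run: 6 items against 9
  3: hit index 2
  4: driver got 18
Execution walk:
  pack_ledger([-5, 10, 9, 7, -5, 12], 9) -> None  [called from grade_run, line 8]
Origin of each log line:
  1: from main, line 25
  2: from grade_run, line 7
  3: from grade_run, line 9
A correct fix: line 3: replace `scores[width] == width` with `scores[width] == seed_v`.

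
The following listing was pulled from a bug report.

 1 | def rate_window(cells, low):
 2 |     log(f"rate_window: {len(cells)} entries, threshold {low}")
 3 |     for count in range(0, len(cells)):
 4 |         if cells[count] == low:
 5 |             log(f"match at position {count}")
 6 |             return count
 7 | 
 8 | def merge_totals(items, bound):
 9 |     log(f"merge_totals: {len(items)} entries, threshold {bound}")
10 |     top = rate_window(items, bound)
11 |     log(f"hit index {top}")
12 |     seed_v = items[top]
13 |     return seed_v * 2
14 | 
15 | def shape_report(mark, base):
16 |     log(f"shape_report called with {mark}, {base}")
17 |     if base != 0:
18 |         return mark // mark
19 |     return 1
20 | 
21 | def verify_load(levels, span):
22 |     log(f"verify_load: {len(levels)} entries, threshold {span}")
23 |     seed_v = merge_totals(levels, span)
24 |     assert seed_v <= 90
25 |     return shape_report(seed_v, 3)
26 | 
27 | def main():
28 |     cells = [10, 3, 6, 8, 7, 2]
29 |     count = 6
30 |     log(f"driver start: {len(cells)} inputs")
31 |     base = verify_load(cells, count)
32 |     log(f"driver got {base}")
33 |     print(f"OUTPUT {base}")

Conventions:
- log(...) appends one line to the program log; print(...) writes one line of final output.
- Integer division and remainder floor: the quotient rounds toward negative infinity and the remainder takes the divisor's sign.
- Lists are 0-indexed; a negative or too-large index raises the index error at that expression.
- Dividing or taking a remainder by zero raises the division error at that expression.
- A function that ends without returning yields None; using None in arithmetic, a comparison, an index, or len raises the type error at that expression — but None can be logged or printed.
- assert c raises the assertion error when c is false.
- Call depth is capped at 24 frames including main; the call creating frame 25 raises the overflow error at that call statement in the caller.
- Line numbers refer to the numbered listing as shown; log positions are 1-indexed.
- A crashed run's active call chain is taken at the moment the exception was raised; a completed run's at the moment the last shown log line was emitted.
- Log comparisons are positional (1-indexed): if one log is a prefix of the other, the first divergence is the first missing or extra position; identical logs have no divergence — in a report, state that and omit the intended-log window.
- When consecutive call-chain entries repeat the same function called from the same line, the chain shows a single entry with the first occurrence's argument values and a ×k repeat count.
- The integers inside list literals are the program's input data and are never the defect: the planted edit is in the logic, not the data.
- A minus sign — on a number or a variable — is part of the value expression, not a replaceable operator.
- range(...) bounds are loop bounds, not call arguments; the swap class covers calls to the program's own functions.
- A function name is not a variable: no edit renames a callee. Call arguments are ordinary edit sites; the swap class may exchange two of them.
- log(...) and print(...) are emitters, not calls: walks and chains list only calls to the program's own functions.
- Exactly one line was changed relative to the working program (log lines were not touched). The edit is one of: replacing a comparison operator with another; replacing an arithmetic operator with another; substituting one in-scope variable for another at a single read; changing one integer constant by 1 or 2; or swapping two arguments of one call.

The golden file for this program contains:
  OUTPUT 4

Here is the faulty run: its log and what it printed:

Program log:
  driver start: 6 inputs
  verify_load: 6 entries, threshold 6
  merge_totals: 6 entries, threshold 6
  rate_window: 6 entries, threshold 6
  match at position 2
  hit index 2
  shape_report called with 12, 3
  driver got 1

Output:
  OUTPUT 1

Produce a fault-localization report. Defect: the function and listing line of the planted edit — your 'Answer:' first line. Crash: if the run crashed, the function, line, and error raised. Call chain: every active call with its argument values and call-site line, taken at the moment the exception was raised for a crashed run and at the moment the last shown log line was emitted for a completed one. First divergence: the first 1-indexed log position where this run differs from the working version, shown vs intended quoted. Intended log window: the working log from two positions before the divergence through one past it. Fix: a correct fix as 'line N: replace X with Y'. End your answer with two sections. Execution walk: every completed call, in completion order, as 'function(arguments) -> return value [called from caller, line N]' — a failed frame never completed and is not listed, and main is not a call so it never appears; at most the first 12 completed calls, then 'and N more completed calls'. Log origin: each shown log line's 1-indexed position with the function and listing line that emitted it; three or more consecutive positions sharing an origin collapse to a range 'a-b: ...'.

Answer: the defect is in shape_report at line 18.
Core observation: The earliest visible damage is log position 8 — 'driver got 1' rather than the intended 'driver got 4'.
Call chain: main.
First divergence: position 8 — the shown line 'driver got 1' should read 'driver got 4'.
Intended log window:
  6: hit index 2
  7: shape_report called with 12, 3
  8: driver got 4
Execution walk:
  rate_window([10, 3, 6, 8, 7, 2], 6) -> 2  [called from merge_totals, line 10]
  merge_totals([10, 3, 6, 8, 7, 2], 6) -> 12  [called from verify_load, line 23]
  shape_report(12, 3) -> 1  [called from verify_load, line 25]
  verify_load([10, 3, 6, 8, 7, 2], 6) -> 1  [called from main, line 31]
Origin of each log line:
  1: emitted by main (line 30)
  2: emitted by verify_load (line 22)
  3: emitted by merge_totals (line 9)
  4: emitted by rate_window (line 2)
  5: emitted by rate_window (line 5)
  6: emitted by merge_totals (line 11)
  7: emitted by shape_report (line 16)
  8: emitted by main (line 32)
A correct fix: line 18: replace `mark // mark` with `mark // base`.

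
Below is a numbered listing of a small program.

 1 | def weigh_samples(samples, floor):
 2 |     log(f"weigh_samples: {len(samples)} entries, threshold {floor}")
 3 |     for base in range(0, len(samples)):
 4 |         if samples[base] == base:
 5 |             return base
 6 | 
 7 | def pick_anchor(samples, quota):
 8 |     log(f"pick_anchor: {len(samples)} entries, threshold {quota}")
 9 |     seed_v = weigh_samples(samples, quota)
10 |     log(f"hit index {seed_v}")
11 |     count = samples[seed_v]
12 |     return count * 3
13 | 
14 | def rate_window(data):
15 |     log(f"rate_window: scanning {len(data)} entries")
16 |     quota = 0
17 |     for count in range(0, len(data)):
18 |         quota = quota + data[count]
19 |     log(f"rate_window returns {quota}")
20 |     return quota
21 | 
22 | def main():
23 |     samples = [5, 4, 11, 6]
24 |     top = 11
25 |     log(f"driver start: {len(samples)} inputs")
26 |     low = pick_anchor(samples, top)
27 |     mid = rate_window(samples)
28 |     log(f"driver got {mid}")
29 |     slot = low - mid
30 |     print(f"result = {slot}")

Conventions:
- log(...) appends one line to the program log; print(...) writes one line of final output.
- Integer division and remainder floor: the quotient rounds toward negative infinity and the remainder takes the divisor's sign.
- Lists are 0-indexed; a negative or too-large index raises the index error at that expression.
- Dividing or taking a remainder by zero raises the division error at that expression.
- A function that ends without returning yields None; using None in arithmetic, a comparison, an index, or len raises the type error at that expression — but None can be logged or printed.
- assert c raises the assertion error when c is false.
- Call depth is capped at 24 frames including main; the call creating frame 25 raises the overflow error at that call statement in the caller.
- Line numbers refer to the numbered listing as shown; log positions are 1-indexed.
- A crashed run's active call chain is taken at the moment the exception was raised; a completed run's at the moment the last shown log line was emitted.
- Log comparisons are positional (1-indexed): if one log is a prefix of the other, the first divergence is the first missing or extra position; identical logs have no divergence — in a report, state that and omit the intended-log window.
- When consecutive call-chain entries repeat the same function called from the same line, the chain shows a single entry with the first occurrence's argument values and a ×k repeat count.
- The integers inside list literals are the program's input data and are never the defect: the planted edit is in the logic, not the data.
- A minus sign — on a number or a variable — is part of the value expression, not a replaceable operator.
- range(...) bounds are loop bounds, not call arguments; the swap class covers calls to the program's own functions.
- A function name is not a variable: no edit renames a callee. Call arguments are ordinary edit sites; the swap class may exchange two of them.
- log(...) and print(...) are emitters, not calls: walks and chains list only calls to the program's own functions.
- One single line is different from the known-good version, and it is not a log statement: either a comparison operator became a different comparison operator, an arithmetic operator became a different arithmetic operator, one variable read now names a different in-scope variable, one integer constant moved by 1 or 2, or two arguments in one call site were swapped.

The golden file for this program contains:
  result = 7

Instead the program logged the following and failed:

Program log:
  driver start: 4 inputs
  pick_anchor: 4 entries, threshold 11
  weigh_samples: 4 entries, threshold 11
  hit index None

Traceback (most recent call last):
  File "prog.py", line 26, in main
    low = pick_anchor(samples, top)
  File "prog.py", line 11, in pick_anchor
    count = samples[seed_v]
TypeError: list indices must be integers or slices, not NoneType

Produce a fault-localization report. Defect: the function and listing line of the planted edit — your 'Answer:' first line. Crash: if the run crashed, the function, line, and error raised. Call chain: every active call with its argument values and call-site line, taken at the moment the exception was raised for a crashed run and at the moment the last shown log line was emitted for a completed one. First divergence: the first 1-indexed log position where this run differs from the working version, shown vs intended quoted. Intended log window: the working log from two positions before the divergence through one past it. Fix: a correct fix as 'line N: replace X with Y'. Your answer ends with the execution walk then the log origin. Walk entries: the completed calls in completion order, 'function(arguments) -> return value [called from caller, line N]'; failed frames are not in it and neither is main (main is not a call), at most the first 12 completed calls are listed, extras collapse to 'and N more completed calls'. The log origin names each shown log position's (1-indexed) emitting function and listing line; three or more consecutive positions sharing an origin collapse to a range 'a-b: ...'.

Answer: the defect is in weigh_samples at line 4.
Key fact: The earliest visible damage is log position 4 — 'hit index None' rather than the intended 'hit index 2'.
Crash: pick_anchor, line 11, TypeError.
Call chain: main -> pick_anchor([5, 4, 11, 6], 11) (called at line 26).
First divergence: position 4 — the shown line 'hit index None' should read 'hit index 2'.
Intended log window:
  2: pick_anchor: 4 entries, threshold 11
  3: weigh_samples: 4 entries, threshold 11
  4: hit index 2
  5: rate_window: scanning 4 entries
Execution walk:
  weigh_samples([5, 4, 11, 6], 11) -> None  [called from pick_anchor, line 9]
Log origin:
  1: logged in main at line 25
  2: logged in pick_anchor at line 8
  3: logged in weigh_samples at line 2
  4: logged in pick_anchor at line 10
A correct fix: line 4: replace `samples[base] == base` with `samples[base] == floor`.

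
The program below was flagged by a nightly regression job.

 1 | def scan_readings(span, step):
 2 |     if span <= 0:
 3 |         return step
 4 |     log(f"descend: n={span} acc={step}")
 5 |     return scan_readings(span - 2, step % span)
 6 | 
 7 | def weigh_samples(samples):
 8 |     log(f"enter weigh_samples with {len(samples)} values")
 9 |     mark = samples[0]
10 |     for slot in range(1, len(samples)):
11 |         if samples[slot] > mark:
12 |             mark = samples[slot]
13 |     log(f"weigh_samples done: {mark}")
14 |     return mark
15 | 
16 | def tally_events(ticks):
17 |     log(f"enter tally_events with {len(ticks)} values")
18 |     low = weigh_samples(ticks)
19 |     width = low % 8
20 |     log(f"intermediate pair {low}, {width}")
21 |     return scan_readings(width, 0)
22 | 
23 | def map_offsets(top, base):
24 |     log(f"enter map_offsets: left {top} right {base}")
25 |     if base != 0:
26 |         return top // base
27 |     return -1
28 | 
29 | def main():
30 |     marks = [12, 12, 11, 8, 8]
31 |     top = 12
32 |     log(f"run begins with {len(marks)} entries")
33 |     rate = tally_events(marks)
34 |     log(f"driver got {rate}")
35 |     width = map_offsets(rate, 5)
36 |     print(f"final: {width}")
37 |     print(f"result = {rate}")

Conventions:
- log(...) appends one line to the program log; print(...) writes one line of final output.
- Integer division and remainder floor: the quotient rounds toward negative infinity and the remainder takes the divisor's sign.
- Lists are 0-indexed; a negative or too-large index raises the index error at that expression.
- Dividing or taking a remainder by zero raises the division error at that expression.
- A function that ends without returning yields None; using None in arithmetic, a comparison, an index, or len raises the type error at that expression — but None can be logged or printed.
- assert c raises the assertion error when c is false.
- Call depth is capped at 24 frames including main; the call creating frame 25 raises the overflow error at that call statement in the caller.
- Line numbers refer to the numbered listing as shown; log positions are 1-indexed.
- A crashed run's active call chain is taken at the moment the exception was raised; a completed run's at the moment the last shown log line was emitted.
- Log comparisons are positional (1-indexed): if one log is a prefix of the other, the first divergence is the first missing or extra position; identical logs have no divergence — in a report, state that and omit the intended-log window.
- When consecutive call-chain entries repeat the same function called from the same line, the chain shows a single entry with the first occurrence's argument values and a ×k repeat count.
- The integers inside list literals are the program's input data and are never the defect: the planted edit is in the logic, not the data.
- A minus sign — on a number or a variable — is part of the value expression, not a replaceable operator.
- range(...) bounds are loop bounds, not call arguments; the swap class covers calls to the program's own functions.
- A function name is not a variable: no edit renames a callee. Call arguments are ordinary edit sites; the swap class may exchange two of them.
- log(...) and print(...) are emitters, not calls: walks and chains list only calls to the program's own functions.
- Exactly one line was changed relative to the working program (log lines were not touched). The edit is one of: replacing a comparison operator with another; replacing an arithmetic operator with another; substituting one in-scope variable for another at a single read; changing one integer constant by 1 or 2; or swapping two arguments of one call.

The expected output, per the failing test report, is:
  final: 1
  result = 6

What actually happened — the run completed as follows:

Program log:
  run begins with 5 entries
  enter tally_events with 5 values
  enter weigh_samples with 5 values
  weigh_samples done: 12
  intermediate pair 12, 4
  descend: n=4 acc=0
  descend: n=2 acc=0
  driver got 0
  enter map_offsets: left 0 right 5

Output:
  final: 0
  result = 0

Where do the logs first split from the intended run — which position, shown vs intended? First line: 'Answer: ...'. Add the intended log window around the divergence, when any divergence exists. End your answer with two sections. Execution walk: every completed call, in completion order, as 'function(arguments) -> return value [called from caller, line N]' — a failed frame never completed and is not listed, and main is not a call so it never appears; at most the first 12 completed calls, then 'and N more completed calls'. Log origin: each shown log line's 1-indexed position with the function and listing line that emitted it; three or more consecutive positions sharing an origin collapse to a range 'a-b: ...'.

Answer: position 7 — shown 'descend: n=2 acc=0', intended 'descend: n=2 acc=4'.
Intended log window:
  5: intermediate pair 12, 4
  6: descend: n=4 acc=0
  7: descend: n=2 acc=4
  8: driver got 6
Execution walk:
  weigh_samples([12, 12, 11, 8, 8]) -> 12  [called from tally_events, line 18]
  scan_readings(0, 0) -> 0  [called from scan_readings, line 5]
  scan_readings(2, 0) -> 0  [called from scan_readings, line 5]
  scan_readings(4, 0) -> 0  [called from tally_events, line 21]
  tally_events([12, 12, 11, 8, 8]) -> 0  [called from main, line 33]
  map_offsets(0, 5) -> 0  [called from main, line 35]
Origin of each log line:
  1: emitted by main (line 32)
  2: emitted by tally_events (line 17)
  3: emitted by weigh_samples (line 8)
  4: emitted by weigh_samples (line 13)
  5: emitted by tally_events (line 20)
  6: emitted by scan_readings (line 4)
  7: emitted by scan_readings (line 4)
  8: emitted by main (line 34)
  9: emitted by map_offsets (line 24)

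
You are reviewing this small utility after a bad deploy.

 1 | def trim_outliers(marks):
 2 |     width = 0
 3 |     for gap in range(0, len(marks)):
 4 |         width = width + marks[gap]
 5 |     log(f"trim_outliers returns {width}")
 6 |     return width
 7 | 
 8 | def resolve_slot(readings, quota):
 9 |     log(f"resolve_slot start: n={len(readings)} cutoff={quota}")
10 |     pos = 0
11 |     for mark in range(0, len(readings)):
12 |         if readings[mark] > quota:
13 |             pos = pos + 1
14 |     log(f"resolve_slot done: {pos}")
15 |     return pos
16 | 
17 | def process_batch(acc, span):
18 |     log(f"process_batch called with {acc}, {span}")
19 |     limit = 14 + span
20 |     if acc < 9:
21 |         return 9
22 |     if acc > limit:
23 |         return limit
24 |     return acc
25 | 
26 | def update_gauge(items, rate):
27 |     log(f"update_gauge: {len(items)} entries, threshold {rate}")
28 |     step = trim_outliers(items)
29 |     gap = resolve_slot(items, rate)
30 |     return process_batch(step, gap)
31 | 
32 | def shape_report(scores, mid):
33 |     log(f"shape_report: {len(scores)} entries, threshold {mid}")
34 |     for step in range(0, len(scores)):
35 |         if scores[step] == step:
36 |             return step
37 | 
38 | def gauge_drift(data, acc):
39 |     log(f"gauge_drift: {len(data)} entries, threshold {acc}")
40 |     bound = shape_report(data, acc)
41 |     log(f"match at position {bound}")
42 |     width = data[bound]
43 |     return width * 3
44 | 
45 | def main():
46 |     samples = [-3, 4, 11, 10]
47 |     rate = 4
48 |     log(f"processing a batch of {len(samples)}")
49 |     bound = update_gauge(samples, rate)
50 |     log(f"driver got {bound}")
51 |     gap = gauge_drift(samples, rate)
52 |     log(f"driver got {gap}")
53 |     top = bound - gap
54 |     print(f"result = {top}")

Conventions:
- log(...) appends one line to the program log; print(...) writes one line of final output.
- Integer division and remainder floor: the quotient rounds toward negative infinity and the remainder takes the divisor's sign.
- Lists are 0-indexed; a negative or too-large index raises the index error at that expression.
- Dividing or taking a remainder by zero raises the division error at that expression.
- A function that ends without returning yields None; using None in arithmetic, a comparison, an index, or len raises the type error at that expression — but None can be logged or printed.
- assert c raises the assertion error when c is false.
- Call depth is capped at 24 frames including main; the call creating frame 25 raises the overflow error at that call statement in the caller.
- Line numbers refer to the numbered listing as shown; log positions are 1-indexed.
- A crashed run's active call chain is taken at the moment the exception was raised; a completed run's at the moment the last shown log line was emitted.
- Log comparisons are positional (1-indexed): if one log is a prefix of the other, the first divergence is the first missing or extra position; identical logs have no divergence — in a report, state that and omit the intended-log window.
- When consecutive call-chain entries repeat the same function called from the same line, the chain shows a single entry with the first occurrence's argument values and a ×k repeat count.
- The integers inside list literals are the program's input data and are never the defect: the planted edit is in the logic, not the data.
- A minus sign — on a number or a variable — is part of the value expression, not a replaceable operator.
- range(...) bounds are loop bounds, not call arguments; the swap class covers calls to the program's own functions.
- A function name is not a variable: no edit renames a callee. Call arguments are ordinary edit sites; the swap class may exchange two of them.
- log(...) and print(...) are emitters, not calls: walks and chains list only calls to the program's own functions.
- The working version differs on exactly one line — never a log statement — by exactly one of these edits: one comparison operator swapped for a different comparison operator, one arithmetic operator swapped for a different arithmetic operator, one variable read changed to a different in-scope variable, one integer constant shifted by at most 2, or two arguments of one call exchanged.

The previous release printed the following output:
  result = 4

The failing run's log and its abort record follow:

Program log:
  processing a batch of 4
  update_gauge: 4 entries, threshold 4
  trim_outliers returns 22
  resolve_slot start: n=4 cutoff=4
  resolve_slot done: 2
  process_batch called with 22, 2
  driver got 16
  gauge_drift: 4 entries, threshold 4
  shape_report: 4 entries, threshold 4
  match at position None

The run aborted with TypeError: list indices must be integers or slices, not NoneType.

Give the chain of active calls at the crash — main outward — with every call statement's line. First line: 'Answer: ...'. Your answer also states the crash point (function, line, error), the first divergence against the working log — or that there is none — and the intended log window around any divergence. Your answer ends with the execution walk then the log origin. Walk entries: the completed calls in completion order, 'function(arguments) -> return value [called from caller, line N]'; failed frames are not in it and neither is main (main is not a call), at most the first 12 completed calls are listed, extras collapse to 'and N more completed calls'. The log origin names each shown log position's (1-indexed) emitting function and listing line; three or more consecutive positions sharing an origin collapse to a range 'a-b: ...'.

Answer: main -> gauge_drift (called at line 51).
Key fact: Position 10 is the first bad log line: 'match at position None' should read 'match at position 1'.
Crash: gauge_drift, line 42, TypeError.
First divergence: position 10 — the shown line 'match at position None' should read 'match at position 1'.
Intended log window:
  8: gauge_drift: 4 entries, threshold 4
  9: shape_report: 4 entries, threshold 4
  10: match at position 1
  11: driver got 12
Execution walk:
  trim_outliers([-3, 4, 11, 10]) -> 22  [called from update_gauge, line 28]
  resolve_slot([-3, 4, 11, 10], 4) -> 2  [called from update_gauge, line 29]
  process_batch(22, 2) -> 16  [called from update_gauge, line 30]
  update_gauge([-3, 4, 11, 10], 4) -> 16  [called from main, line 49]
  shape_report([-3, 4, 11, 10], 4) -> None  [called from gauge_drift, line 40]
Log origins:
  1: emitted by main (line 48)
  2: emitted by update_gauge (line 27)
  3: emitted by trim_outliers (line 5)
  4: emitted by resolve_slot (line 9)
  5: emitted by resolve_slot (line 14)
  6: emitted by process_batch (line 18)
  7: emitted by main (line 50)
  8: emitted by gauge_drift (line 39)
  9: emitted by shape_report (line 33)
  10: emitted by gauge_drift (line 41)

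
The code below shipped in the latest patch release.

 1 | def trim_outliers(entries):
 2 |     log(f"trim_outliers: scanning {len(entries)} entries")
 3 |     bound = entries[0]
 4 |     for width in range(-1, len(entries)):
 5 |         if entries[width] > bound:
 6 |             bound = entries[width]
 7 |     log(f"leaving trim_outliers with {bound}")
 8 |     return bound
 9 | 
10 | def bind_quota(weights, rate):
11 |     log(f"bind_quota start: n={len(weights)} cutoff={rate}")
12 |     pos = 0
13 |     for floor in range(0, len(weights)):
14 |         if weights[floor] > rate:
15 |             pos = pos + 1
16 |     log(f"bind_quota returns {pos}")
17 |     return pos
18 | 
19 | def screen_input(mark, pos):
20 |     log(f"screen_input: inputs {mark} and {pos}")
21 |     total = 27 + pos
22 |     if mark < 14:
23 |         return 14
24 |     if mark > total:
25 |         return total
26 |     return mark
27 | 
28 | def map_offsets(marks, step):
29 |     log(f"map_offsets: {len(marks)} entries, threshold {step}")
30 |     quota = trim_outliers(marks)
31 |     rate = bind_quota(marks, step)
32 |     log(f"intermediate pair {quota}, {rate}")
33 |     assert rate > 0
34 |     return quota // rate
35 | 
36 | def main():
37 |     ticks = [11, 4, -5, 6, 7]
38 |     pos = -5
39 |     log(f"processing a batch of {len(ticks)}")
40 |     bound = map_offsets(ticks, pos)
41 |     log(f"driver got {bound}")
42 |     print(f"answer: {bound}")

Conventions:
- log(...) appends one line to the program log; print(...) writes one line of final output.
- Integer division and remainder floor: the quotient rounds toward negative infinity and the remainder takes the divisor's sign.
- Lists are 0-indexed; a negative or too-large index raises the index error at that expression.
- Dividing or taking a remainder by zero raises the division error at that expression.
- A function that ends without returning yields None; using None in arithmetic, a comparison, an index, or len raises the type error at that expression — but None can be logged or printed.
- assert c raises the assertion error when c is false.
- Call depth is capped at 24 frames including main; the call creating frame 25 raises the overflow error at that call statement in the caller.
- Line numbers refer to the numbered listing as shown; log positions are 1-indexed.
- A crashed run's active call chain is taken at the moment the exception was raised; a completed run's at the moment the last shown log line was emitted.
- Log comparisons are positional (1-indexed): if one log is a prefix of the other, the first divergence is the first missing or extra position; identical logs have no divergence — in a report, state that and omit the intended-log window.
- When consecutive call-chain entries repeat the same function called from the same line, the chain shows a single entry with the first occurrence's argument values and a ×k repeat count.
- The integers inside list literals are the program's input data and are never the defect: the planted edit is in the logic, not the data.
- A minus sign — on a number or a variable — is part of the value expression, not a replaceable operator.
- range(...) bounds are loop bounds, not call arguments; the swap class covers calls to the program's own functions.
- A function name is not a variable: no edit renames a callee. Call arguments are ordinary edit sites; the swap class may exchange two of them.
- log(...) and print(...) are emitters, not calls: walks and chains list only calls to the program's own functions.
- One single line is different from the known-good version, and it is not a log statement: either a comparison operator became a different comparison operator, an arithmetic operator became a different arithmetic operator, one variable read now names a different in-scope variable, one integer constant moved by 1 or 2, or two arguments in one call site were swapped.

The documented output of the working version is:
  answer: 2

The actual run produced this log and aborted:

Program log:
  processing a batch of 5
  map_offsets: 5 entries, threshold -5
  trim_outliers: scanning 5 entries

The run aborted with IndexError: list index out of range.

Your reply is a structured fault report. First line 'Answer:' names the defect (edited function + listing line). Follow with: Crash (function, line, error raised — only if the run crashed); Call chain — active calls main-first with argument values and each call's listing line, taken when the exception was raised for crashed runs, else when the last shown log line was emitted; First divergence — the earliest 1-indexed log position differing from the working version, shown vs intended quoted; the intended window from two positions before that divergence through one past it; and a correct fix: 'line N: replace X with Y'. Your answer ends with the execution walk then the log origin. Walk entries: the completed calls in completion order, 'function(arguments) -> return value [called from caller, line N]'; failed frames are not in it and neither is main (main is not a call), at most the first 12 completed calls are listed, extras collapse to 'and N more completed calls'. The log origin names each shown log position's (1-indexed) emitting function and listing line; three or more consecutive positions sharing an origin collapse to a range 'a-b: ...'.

Answer: the defect is in trim_outliers at line 4.
Key fact: A complete run would log 'leaving trim_outliers with 11' next, but this one stopped at 3 lines.
Crash: trim_outliers, line 5, IndexError.
Call chain: main -> map_offsets([11, 4, -5, 6, 7], -5) (called at line 40) -> trim_outliers([11, 4, -5, 6, 7]) (called at line 30).
First divergence: position 4 — after 3 matching lines the faulty run goes silent; intended next line 'leaving trim_outliers with 11'.
Intended log window:
  2: map_offsets: 5 entries, threshold -5
  3: trim_outliers: scanning 5 entries
  4: leaving trim_outliers with 11
  5: bind_quota start: n=5 cutoff=-5
Execution walk:
  (no call completed)
Log line origins:
  1: from main, line 39
  2: from map_offsets, line 29
  3: from trim_outliers, line 2
A correct fix: line 4: replace `-1` with `1`.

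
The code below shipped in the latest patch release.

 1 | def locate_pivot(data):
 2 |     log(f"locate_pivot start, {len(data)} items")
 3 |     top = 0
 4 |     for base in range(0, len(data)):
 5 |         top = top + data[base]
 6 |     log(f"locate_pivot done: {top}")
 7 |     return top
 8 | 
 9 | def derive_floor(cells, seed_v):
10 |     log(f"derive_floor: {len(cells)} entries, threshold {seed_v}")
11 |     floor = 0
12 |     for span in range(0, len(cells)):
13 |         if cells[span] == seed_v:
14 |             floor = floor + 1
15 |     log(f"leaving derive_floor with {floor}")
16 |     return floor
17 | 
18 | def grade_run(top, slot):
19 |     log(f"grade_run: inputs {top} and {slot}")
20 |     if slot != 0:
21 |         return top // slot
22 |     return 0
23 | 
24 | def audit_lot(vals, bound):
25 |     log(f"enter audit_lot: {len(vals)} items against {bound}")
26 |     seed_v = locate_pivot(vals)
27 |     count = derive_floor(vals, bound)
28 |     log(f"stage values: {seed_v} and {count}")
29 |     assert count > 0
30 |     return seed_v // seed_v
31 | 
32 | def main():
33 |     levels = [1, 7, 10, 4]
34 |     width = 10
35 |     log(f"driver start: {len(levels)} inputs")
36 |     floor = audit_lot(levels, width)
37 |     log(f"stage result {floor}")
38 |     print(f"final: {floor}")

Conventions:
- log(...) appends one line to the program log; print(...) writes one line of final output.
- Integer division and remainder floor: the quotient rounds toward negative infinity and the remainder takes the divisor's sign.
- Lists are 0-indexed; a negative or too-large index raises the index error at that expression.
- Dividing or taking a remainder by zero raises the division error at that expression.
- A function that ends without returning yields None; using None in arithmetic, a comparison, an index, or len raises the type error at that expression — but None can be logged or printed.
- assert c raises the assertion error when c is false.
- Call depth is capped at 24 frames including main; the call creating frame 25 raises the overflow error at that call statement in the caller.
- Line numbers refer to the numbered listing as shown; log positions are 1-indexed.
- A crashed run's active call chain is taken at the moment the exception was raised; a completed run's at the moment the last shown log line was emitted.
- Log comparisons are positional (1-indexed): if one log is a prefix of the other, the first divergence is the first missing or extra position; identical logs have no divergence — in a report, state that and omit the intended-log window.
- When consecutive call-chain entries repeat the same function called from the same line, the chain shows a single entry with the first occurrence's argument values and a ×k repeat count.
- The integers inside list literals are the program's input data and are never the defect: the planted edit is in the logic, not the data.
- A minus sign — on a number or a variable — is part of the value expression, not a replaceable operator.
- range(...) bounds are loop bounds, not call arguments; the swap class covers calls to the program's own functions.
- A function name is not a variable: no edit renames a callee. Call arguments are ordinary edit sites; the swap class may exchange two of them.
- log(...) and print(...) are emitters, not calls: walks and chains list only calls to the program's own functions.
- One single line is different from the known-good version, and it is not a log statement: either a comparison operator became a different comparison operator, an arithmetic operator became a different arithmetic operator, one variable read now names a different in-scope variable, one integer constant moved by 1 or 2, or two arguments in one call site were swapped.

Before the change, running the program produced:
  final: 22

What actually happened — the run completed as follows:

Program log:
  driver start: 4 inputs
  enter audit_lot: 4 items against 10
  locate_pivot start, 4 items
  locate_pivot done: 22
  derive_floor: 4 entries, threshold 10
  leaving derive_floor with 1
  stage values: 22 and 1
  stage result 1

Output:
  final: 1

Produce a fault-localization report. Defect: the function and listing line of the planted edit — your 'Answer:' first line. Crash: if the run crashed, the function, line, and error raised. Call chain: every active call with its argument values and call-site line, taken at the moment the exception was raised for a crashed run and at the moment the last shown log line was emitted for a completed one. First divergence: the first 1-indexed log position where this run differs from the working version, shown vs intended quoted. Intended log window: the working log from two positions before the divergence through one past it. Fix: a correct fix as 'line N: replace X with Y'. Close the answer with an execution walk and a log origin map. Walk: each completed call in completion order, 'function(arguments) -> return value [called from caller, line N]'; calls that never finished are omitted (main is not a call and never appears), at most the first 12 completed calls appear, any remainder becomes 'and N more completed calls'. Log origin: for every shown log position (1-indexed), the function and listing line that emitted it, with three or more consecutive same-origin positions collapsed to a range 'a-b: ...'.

Answer: the defect is in audit_lot at line 30.
Key observation: Everything matches until log position 8, which reads 'stage result 1' in place of 'stage result 22'.
Call chain: main.
First divergence: at position 8 the run shows 'stage result 1' where the working version logs 'stage result 22'.
Intended log window:
  6: leaving derive_floor with 1
  7: stage values: 22 and 1
  8: stage result 22
Execution walk:
  locate_pivot([1, 7, 10, 4]) -> 22  [called from audit_lot, line 26]
  derive_floor([1, 7, 10, 4], 10) -> 1  [called from audit_lot, line 27]
  audit_lot([1, 7, 10, 4], 10) -> 1  [called from main, line 36]
Origin of each log line:
  1: from main, line 35
  2: from audit_lot, line 25
  3: from locate_pivot, line 2
  4: from locate_pivot, line 6
  5: from derive_floor, line 10
  6: from derive_floor, line 15
  7: from audit_lot, line 28
  8: from main, line 37
A correct fix: line 30: replace `seed_v // seed_v` with `seed_v // count`.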